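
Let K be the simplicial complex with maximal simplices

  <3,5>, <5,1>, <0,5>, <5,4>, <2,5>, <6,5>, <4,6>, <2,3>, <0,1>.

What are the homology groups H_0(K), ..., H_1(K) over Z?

H_0 ≅ Z,  H_1 ≅ Z^3.

We work with the vertex ordering 0 < 1 < 2 < 3 < 4 < 5 < 6. The simplices of K, each written with vertices in increasing order, are:

  0-simplices (7): [0], [1], [2], [3], [4], [5], [6]
  1-simplices (9): [0,1], [0,5], [1,5], [2,3], [2,5], [3,5], [4,5], [4,6], [5,6]

giving chain groups C_0 ≅ Z^7, C_1 ≅ Z^9.

∂_1: C_1 → C_0 is given by ∂[p,q] = [q] − [p]. For instance
  ∂[0,5] = [5] − [0].
This gives a 7×9 integer matrix of rank 6; reducing to Smith normal form yields diagonal entries (1,1,1,1,1,1).

From H_k ≅ ker(∂_k) / im(∂_{k+1}) we obtain:

  H_0: rank C_0 − rank ∂_1 = 7 − 6 = 1, and the invariant factors of ∂_1 are all 1, so H_0 ≅ Z.
  H_1: rank ker ∂_1 − rank ∂_2 = (9 − 6) − 0 = 3, and there is no ∂_2, so H_1 ≅ Z^3.

As a check, the Euler characteristic is 7 − 9 = -2, which agrees with 1 − 3 = -2.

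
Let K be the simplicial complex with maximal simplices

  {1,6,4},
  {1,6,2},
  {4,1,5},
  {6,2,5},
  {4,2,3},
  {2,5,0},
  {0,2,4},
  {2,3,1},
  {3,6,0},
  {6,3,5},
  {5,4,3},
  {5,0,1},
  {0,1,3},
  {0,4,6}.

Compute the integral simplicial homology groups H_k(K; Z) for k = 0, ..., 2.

K has 7 vertices, 21 edges, 14 triangles.
rank ∂_0 = 0, rank ∂_1 = 6 ⇒ b_0 = 7 − 0 − 6 = 1; all invariant factors of ∂_1 are 1 so no torsion. So H_0 = Z.
rank ∂_1 = 6, rank ∂_2 = 13 ⇒ b_1 = 21 − 6 − 13 = 2; all invariant factors of ∂_2 are 1 so no torsion. So H_1 = Z^2.
rank ∂_2 = 13, rank ∂_3 = 0 ⇒ b_2 = 14 − 13 − 0 = 1. So H_2 = Z.

H_0 ≅ Z,  H_1 ≅ Z^2,  H_2 ≅ Z.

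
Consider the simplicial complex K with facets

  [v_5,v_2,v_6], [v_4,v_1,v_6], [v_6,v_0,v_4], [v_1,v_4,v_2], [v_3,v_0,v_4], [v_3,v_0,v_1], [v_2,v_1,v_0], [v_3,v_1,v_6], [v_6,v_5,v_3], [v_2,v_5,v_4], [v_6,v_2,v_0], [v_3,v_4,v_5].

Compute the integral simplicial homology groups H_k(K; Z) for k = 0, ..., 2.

H_0 = Z,  H_1 = Z/2Z,  H_2 = 0.

Take the total order v_0 < v_1 < v_2 < v_3 < v_4 < v_5 < v_6 on the vertex set. Then K (dimension 2) consists of the simplices:

  0-simplices (7): [v_0], [v_1], [v_2], [v_3], [v_4], [v_5], [v_6]
  1-simplices (18): (18 of them)
  2-simplices (12): (12 of them)

giving chain groups C_0 ≅ Z^7, C_1 ≅ Z^18, C_2 ≅ Z^12.

Boundary ∂_1: C_1 → C_0 maps an edge to its endpoints' difference, ∂[p,q] = q − p. For instance
  ∂[v_5,v_6] = [v_6] − [v_5].
The resulting 7×18 matrix has rank 6, and its Smith normal form has invariant factors (1,1,1,1,1,1).

∂_2: C_2 → C_1 sends each 2-simplex [p,q,r] to [q,r] − [p,r] + [p,q]. For instance
  ∂[v_0,v_3,v_4] = [v_3,v_4] − [v_0,v_4] + [v_0,v_3],
  ∂[v_0,v_4,v_6] = [v_4,v_6] − [v_0,v_6] + [v_0,v_4].
As a 18×12 matrix over Z this has rank 12, with invariant factors (1,1,1,1,1,1,1,1,1,1,1,2).

From H_k ≅ ker(∂_k) / im(∂_{k+1}) we obtain:

  H_0: rank C_0 − rank ∂_1 = 7 − 6 = 1, and the invariant factors of ∂_1 are all 1, so H_0 ≅ Z.
  H_1: rank ker ∂_1 − rank ∂_2 = (18 − 6) − 12 = 0, and ∂_2 has invariant factor 2 > 1, so H_1 ≅ Z/2Z.
  H_2: rank ker ∂_2 − rank ∂_3 = (12 − 12) − 0 = 0, and there is no ∂_3, so H_2 ≅ 0.

As a check, the Euler characteristic is 7 − 18 + 12 = 1, which agrees with 1 − 0 + 0 = 1.
(K is a triangulation of the real projective plane RP^2.)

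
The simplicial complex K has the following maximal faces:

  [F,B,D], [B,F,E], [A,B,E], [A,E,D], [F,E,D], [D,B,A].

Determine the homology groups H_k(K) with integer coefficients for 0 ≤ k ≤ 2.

Order the vertices as A < B < D < E < F. Listing each simplex with vertices in this order, K has dimension 2 with simplices:

  0-simplices (5): A, B, D, E, F
  1-simplices (9): AB, AD, AE, BD, BE, BF, DE, DF, EF
  2-simplices (6): ABD, ABE, ADE, BDF, BEF, DEF

giving chain groups C_0 ≅ Z^5, C_1 ≅ Z^9, C_2 ≅ Z^6.

Boundary ∂_1: C_1 → C_0 is given by ∂[p,q] = [q] − [p]. For instance
  ∂DF = F − D.
As a 5×9 matrix over Z this has rank 4, with invariant factors (1,1,1,1).

Boundary ∂_2: C_2 → C_1 sends each 2-simplex [p,q,r] to [q,r] − [p,r] + [p,q]. For instance
  ∂BDF = DF − BF + BD,
  ∂ABE = BE − AE + AB.
As a 9×6 matrix over Z this has rank 5, with invariant factors (1,1,1,1,1).

Now H_k = ker ∂_k / im ∂_{k+1}, so:

  H_0: rank C_0 − rank ∂_1 = 5 − 4 = 1, and the invariant factors of ∂_1 are all 1, so H_0 = Z.
  H_1: rank ker ∂_1 − rank ∂_2 = (9 − 4) − 5 = 0, and the invariant factors of ∂_2 are all 1, so H_1 = 0.
  H_2: rank ker ∂_2 − rank ∂_3 = (6 − 5) − 0 = 1, and there is no ∂_3, so H_2 = Z.

(K is a triangulation of the 2-sphere S^2.)

H_0 ≅ Z,  H_1 = 0,  H_2 ≅ Z.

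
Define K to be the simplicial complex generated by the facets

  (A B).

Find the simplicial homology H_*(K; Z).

We work with the vertex ordering A < B. The simplices of K, each written with vertices in increasing order, are:

  0-simplices (2): A, B
  1-simplices (1): AB

so the chain groups are C_0 ≅ Z^2, C_1 ≅ Z^1.

The boundary map ∂_1: C_1 → C_0 sends each edge [p,q] (with p < q) to q − p.
The 2×1 boundary matrix has rank 1 and Smith normal form diag(1).

From H_k ≅ ker(∂_k) / im(∂_{k+1}) we obtain:

  H_0: rank C_0 − rank ∂_1 = 2 − 1 = 1, and the invariant factors of ∂_1 are all 1, so H_0 ≅ Z.
  H_1: rank ker ∂_1 − rank ∂_2 = (1 − 1) − 0 = 0, and there is no ∂_2, so H_1 ≅ 0.

(K is a triangulation of the 1-simplex.)

H_0 ≅ Z,  H_1 = 0.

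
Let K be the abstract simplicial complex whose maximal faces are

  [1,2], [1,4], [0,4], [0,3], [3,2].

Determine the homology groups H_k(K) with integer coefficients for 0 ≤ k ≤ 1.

Order the vertices as 0 < 1 < 2 < 3 < 4. Listing each simplex with vertices in this order, K has dimension 1 with simplices:

  0-simplices (5): [0], [1], [2], [3], [4]
  1-simplices (5): [0,3], [0,4], [1,2], [1,4], [2,3]

giving chain groups C_0 ≅ Z^5, C_1 ≅ Z^5.

The boundary map ∂_1: C_1 → C_0 sends each edge [p,q] (with p < q) to q − p.
This gives a 5×5 integer matrix of rank 4; reducing to Smith normal form yields diagonal entries (1,1,1,1).

Now H_k = ker ∂_k / im ∂_{k+1}, so:

  H_0: rank C_0 − rank ∂_1 = 5 − 4 = 1, and the invariant factors of ∂_1 are all 1, so H_0 ≅ Z.
  H_1: rank ker ∂_1 − rank ∂_2 = (5 − 4) − 0 = 1, and there is no ∂_2, so H_1 ≅ Z.

H_0 ≅ Z,  H_1 ≅ Z.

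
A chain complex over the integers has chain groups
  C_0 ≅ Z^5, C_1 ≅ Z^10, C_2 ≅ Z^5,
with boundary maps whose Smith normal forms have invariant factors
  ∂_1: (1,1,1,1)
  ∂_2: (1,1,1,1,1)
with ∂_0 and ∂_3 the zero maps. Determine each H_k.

H_0: b_0 = 5 − 0 − 4 = 1; torsion from ∂_1 factors > 1: none. So H_0 = Z.
H_1: b_1 = 10 − 4 − 5 = 1; torsion from ∂_2 factors > 1: none. So H_1 = Z.
H_2: b_2 = 5 − 5 − 0 = 0; torsion from ∂_3 factors > 1: none. So H_2 = 0.

H_0 = Z,  H_1 = Z,  H_2 = 0.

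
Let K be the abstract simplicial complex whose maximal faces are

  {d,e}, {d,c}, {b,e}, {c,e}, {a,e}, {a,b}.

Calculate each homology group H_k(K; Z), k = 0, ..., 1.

H_0 = Z,  H_1 = Z^2.

K has 5 vertices, 6 edges.
rank ∂_0 = 0, rank ∂_1 = 4 ⇒ b_0 = 5 − 0 − 4 = 1; all invariant factors of ∂_1 are 1 so no torsion. So H_0 = Z.
rank ∂_1 = 4, rank ∂_2 = 0 ⇒ b_1 = 6 − 4 − 0 = 2. So H_1 = Z^2.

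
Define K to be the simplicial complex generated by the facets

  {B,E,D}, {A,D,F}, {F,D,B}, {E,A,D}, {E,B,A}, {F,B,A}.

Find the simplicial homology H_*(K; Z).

Take the total order A < B < D < E < F on the vertex set. Then K (dimension 2) consists of the simplices:

  0-simplices (5): A, B, D, E, F
  1-simplices (9): AB, AD, AE, AF, BD, BE, BF, DE, DF
  2-simplices (6): ABE, ABF, ADE, ADF, BDE, BDF

so the chain groups are C_0 ≅ Z^5, C_1 ≅ Z^9, C_2 ≅ Z^6.

∂_1: C_1 → C_0 is given by ∂[p,q] = [q] − [p]. For instance
  ∂AB = B − A.
The 5×9 boundary matrix has rank 4 and Smith normal form diag(1,1,1,1).

∂_2: C_2 → C_1 sends each 2-simplex [p,q,r] to [q,r] − [p,r] + [p,q]. For instance
  ∂ABE = BE − AE + AB,
  ∂BDE = DE − BE + BD.
This gives a 9×6 integer matrix of rank 5; reducing to Smith normal form yields diagonal entries (1,1,1,1,1).

Reading off H_k = ker ∂_k / im ∂_{k+1}:

  H_0: rank C_0 − rank ∂_1 = 5 − 4 = 1, and the invariant factors of ∂_1 are all 1, so H_0 = Z.
  H_1: rank ker ∂_1 − rank ∂_2 = (9 − 4) − 5 = 0, and the invariant factors of ∂_2 are all 1, so H_1 = 0.
  H_2: rank ker ∂_2 − rank ∂_3 = (6 − 5) − 0 = 1, and there is no ∂_3, so H_2 = Z.

H_0 ≅ Z,  H_1 = 0,  H_2 ≅ Z.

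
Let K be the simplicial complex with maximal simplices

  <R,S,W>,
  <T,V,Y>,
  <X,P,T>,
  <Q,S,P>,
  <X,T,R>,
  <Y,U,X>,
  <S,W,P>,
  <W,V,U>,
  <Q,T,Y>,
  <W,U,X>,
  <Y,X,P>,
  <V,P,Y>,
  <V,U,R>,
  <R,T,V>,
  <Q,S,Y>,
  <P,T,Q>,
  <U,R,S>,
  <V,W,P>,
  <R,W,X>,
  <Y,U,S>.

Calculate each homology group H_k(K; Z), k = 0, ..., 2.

H_0 ≅ Z,  H_1 ≅ Z ⊕ Z/2,  H_2 = 0.

Fix the vertex order P < Q < R < S < T < U < V < W < X < Y and write every simplex with vertices in increasing order. Then dim K = 2 and the simplices of K are:

  0-simplices (10): P, Q, R, S, T, U, V, W, X, Y
  1-simplices (30): PQ, PS, PT, PV, PW, PX, PY, QS, QT, QY, RS, RT, RU, RV, RW, RX, SU, SW, SY, TV, TX, TY, UV, UW, UX, UY, VW, VY, WX, XY
  2-simplices (20): PQS, PQT, PSW, PTX, PVW, PVY, PXY, QSY, QTY, RSU, RSW, RTV, RTX, RUV, RWX, SUY, TVY, UVW, UWX, UXY

giving chain groups C_0 ≅ Z^10, C_1 ≅ Z^30, C_2 ≅ Z^20.

∂_1: C_1 → C_0 sends each edge [p,q] (with p < q) to q − p. For instance
  ∂UV = V − U.
The resulting 10×30 matrix has rank 9, and its Smith normal form has invariant factors (1,1,1,1,1,1,1,1,1).

The boundary map ∂_2: C_2 → C_1 sends each 2-simplex [p,q,r] to [q,r] − [p,r] + [p,q]. For instance
  ∂PTX = TX − PX + PT,
  ∂RSU = SU − RU + RS.
The 30×20 boundary matrix has rank 20 and Smith normal form diag(1,1,1,1,1,1,1,1,1,1,1,1,1,1,1,1,1,1,1,2).

Computing H_k = (kernel of ∂_k) / (image of ∂_{k+1}):

  H_0: rank C_0 − rank ∂_1 = 10 − 9 = 1, and the invariant factors of ∂_1 are all 1, so H_0 ≅ Z.
  H_1: rank ker ∂_1 − rank ∂_2 = (30 − 9) − 20 = 1, and ∂_2 has invariant factor 2 > 1, so H_1 ≅ Z ⊕ Z/2.
  H_2: rank ker ∂_2 − rank ∂_3 = (20 − 20) − 0 = 0, and there is no ∂_3, so H_2 ≅ 0.

As a check, the Euler characteristic is 10 − 30 + 20 = 0, which agrees with 1 − 1 + 0 = 0.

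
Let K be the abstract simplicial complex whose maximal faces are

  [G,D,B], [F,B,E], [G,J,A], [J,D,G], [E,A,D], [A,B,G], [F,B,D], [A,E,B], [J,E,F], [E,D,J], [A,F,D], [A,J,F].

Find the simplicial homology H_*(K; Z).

K has 7 vertices, 18 edges, 12 triangles.
rank ∂_0 = 0, rank ∂_1 = 6 ⇒ b_0 = 7 − 0 − 6 = 1; all invariant factors of ∂_1 are 1 so no torsion. So H_0 ≅ Z.
rank ∂_1 = 6, rank ∂_2 = 12 ⇒ b_1 = 18 − 6 − 12 = 0; ∂_2 has invariant factor(s) [2] giving torsion. So H_1 ≅ Z/2.
rank ∂_2 = 12, rank ∂_3 = 0 ⇒ b_2 = 12 − 12 − 0 = 0. So H_2 ≅ 0.

H_0 = Z,  H_1 = Z/2,  H_2 = 0.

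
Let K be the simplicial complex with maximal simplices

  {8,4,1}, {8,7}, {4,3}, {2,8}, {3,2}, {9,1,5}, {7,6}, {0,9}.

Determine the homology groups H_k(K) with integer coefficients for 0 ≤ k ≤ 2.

Order the vertices as 0 < 1 < 2 < 3 < 4 < 5 < 6 < 7 < 8 < 9. Listing each simplex with vertices in this order, K has dimension 2 with simplices:

  0-simplices (10): [0], [1], [2], [3], [4], [5], [6], [7], [8], [9]
  1-simplices (12): [0,9], [1,4], [1,5], [1,8], [1,9], [2,3], [2,8], [3,4], [4,8], [5,9], [6,7], [7,8]
  2-simplices (2): [1,4,8], [1,5,9]

Hence C_0 ≅ Z^10, C_1 ≅ Z^12, C_2 ≅ Z^2.

∂_1: C_1 → C_0 maps an edge to its endpoints' difference, ∂[p,q] = q − p. For instance
  ∂[3,4] = [4] − [3].
This gives a 10×12 integer matrix of rank 9; reducing to Smith normal form yields diagonal entries (1,1,1,1,1,1,1,1,1).

∂_2: C_2 → C_1 maps a triangle to the signed sum of its edges. For instance
  ∂[1,5,9] = [5,9] − [1,9] + [1,5],
  ∂[1,4,8] = [4,8] − [1,8] + [1,4].
This gives a 12×2 integer matrix of rank 2; reducing to Smith normal form yields diagonal entries (1,1).

From H_k ≅ ker(∂_k) / im(∂_{k+1}) we obtain:

  H_0: rank C_0 − rank ∂_1 = 10 − 9 = 1, and the invariant factors of ∂_1 are all 1, so H_0 = Z.
  H_1: rank ker ∂_1 − rank ∂_2 = (12 − 9) − 2 = 1, and the invariant factors of ∂_2 are all 1, so H_1 = Z.
  H_2: rank ker ∂_2 − rank ∂_3 = (2 − 2) − 0 = 0, and there is no ∂_3, so H_2 = 0.

As a check, the Euler characteristic is 10 − 12 + 2 = 0, which agrees with 1 − 1 + 0 = 0.

H_0 ≅ Z,  H_1 ≅ Z,  H_2 = 0.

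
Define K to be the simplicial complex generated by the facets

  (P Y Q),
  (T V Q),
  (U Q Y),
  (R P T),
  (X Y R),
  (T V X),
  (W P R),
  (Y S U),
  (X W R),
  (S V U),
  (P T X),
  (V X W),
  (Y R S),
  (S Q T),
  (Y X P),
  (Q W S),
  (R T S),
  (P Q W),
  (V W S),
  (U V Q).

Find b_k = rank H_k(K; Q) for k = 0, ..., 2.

Take the total order P < Q < R < S < T < U < V < W < X < Y on the vertex set. Then K (dimension 2) consists of the simplices:

  0-simplices (10): P, Q, R, S, T, U, V, W, X, Y
  1-simplices (30): PQ, PR, PT, PW, PX, PY, QS, QT, QU, QV, QW, QY, RS, RT, RW, RX, RY, ST, SU, SV, SW, SY, TV, TX, UV, UY, VW, VX, WX, XY
  2-simplices (20): PQW, PQY, PRT, PRW, PTX, PXY, QST, QSW, QTV, QUV, QUY, RST, RSY, RWX, RXY, SUV, SUY, SVW, TVX, VWX

Hence C_0 ≅ Z^10, C_1 ≅ Z^30, C_2 ≅ Z^20.

Boundary ∂_1: C_1 → C_0 maps an edge to its endpoints' difference, ∂[p,q] = q − p. For instance
  ∂RW = W − R.
This gives a 10×30 integer matrix of rank 9; reducing to Smith normal form yields diagonal entries (1,1,1,1,1,1,1,1,1).

Boundary ∂_2: C_2 → C_1 acts by ∂[p,q,r] = [q,r] − [p,r] + [p,q]. For instance
  ∂RSY = SY − RY + RS,
  ∂SUV = UV − SV + SU.
The resulting 30×20 matrix has rank 20, and its Smith normal form has invariant factors (1,1,1,1,1,1,1,1,1,1,1,1,1,1,1,1,1,1,1,2).

Reading off H_k = ker ∂_k / im ∂_{k+1}:

  H_0: rank C_0 − rank ∂_1 = 10 − 9 = 1, and the invariant factors of ∂_1 are all 1, so H_0 ≅ Z.
  H_1: rank ker ∂_1 − rank ∂_2 = (30 − 9) − 20 = 1, and ∂_2 has invariant factor 2 > 1, so H_1 ≅ Z ⊕ Z/2.
  H_2: rank ker ∂_2 − rank ∂_3 = (20 − 20) − 0 = 0, and there is no ∂_3, so H_2 ≅ 0.

Hence the Betti numbers are b_0 = 1, b_1 = 1, b_2 = 0.

b_0 = 1, b_1 = 1, b_2 = 0.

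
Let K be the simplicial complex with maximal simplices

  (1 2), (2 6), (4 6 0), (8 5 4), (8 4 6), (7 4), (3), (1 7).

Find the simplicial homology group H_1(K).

H_1 ≅ Z.

We work with the vertex ordering 0 < 1 < 2 < 3 < 4 < 5 < 6 < 7 < 8. The simplices of K, each written with vertices in increasing order, are:

  0-simplices (9): [0], [1], [2], [3], [4], [5], [6], [7], [8]
  1-simplices (11): [0,4], [0,6], [1,2], [1,7], [2,6], [4,5], [4,6], [4,7], [4,8], [5,8], [6,8]
  2-simplices (3): [0,4,6], [4,5,8], [4,6,8]

giving chain groups C_0 ≅ Z^9, C_1 ≅ Z^11, C_2 ≅ Z^3.

The boundary map ∂_1: C_1 → C_0 maps an edge to its endpoints' difference, ∂[p,q] = q − p.
As a 9×11 matrix over Z this has rank 7, with invariant factors (1,1,1,1,1,1,1).

∂_2: C_2 → C_1 sends each 2-simplex [p,q,r] to [q,r] − [p,r] + [p,q]. For instance
  ∂[4,6,8] = [6,8] − [4,8] + [4,6],
  ∂[0,4,6] = [4,6] − [0,6] + [0,4].
As a 11×3 matrix over Z this has rank 3, with invariant factors (1,1,1).

From H_k ≅ ker(∂_k) / im(∂_{k+1}) we obtain:

  H_1: rank ker ∂_1 − rank ∂_2 = (11 − 7) − 3 = 1, and the invariant factors of ∂_2 are all 1, so H_1 = Z.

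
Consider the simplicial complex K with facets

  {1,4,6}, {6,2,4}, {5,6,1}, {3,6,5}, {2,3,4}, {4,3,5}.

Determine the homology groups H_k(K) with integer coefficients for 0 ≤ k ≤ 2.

K has 6 vertices, 12 edges, 6 triangles.
rank ∂_0 = 0, rank ∂_1 = 5 ⇒ b_0 = 6 − 0 − 5 = 1; all invariant factors of ∂_1 are 1 so no torsion. So H_0 = Z.
rank ∂_1 = 5, rank ∂_2 = 6 ⇒ b_1 = 12 − 5 − 6 = 1; all invariant factors of ∂_2 are 1 so no torsion. So H_1 = Z.
rank ∂_2 = 6, rank ∂_3 = 0 ⇒ b_2 = 6 − 6 − 0 = 0. So H_2 = 0.

H_0 = Z,  H_1 = Z,  H_2 = 0.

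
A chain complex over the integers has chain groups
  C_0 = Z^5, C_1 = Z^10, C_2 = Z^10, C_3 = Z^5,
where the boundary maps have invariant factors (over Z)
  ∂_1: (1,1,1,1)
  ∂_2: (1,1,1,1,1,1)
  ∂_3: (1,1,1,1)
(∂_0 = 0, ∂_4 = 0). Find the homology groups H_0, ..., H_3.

H_0 ≅ Z,  H_1 = 0,  H_2 = 0,  H_3 ≅ Z.

H_0: b_0 = 5 − 0 − 4 = 1; torsion from ∂_1 factors > 1: none. So H_0 ≅ Z.
H_1: b_1 = 10 − 4 − 6 = 0; torsion from ∂_2 factors > 1: none. So H_1 ≅ 0.
H_2: b_2 = 10 − 6 − 4 = 0; torsion from ∂_3 factors > 1: none. So H_2 ≅ 0.
H_3: b_3 = 5 − 4 − 0 = 1; torsion from ∂_4 factors > 1: none. So H_3 ≅ Z.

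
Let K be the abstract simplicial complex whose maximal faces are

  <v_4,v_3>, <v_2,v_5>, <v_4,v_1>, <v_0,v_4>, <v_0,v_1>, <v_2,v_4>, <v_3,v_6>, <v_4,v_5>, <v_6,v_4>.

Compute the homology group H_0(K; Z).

Fix the vertex order v_0 < v_1 < v_2 < v_3 < v_4 < v_5 < v_6 and write every simplex with vertices in increasing order. Then dim K = 1 and the simplices of K are:

  0-simplices (7): [v_0], [v_1], [v_2], [v_3], [v_4], [v_5], [v_6]
  1-simplices (9): [v_0,v_1], [v_0,v_4], [v_1,v_4], [v_2,v_4], [v_2,v_5], [v_3,v_4], [v_3,v_6], [v_4,v_5], [v_4,v_6]

giving chain groups C_0 ≅ Z^7, C_1 ≅ Z^9.

∂_1: C_1 → C_0 is given by ∂[p,q] = [q] − [p]. For instance
  ∂[v_4,v_6] = [v_6] − [v_4].
As a 7×9 matrix over Z this has rank 6, with invariant factors (1,1,1,1,1,1).

From H_k ≅ ker(∂_k) / im(∂_{k+1}) we obtain:

  H_0: rank C_0 − rank ∂_1 = 7 − 6 = 1, and the invariant factors of ∂_1 are all 1, so H_0 = Z.

(K is a triangulation of a wedge of 3 circles.)

H_0 ≅ Z.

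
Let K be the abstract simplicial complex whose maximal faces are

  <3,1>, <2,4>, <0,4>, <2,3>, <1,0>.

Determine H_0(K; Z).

H_0 = Z.

Fix the vertex order 0 < 1 < 2 < 3 < 4 and write every simplex with vertices in increasing order. Then dim K = 1 and the simplices of K are:

  0-simplices (5): [0], [1], [2], [3], [4]
  1-simplices (5): [0,1], [0,4], [1,3], [2,3], [2,4]

giving chain groups C_0 ≅ Z^5, C_1 ≅ Z^5.

∂_1: C_1 → C_0 is given by ∂[p,q] = [q] − [p]. For instance
  ∂[2,4] = [4] − [2].
This gives a 5×5 integer matrix of rank 4; reducing to Smith normal form yields diagonal entries (1,1,1,1).

Reading off H_k = ker ∂_k / im ∂_{k+1}:

  H_0: rank C_0 − rank ∂_1 = 5 − 4 = 1, and the invariant factors of ∂_1 are all 1, so H_0 = Z.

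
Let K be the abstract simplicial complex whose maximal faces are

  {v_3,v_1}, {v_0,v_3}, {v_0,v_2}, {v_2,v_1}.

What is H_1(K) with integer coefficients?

H_1 = Z.

Take the total order v_0 < v_1 < v_2 < v_3 on the vertex set. Then K (dimension 1) consists of the simplices:

  0-simplices (4): [v_0], [v_1], [v_2], [v_3]
  1-simplices (4): [v_0,v_2], [v_0,v_3], [v_1,v_2], [v_1,v_3]

Hence C_0 ≅ Z^4, C_1 ≅ Z^4.

The boundary map ∂_1: C_1 → C_0 maps an edge to its endpoints' difference, ∂[p,q] = q − p.
The resulting 4×4 matrix has rank 3, and its Smith normal form has invariant factors (1,1,1).

Computing H_k = (kernel of ∂_k) / (image of ∂_{k+1}):

  H_1: rank ker ∂_1 − rank ∂_2 = (4 − 3) − 0 = 1, and there is no ∂_2, so H_1 = Z.

(K is a triangulation of the circle S^1.)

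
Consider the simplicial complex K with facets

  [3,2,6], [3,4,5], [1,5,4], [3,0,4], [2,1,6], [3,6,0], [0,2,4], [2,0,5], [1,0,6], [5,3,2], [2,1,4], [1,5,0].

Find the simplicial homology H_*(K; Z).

H_0 = Z,  H_1 = Z/2,  H_2 = 0.

We work with the vertex ordering 0 < 1 < 2 < 3 < 4 < 5 < 6. The simplices of K, each written with vertices in increasing order, are:

  0-simplices (7): [0], [1], [2], [3], [4], [5], [6]
  1-simplices (18): [0,1], [0,2], [0,3], [0,4], [0,5], [0,6], [1,2], [1,4], [1,5], [1,6], [2,3], [2,4], [2,5], [2,6], [3,4], [3,5], [3,6], [4,5]
  2-simplices (12): [0,1,5], [0,1,6], [0,2,4], [0,2,5], [0,3,4], [0,3,6], [1,2,4], [1,2,6], [1,4,5], [2,3,5], [2,3,6], [3,4,5]

giving chain groups C_0 ≅ Z^7, C_1 ≅ Z^18, C_2 ≅ Z^12.

∂_1: C_1 → C_0 sends each edge [p,q] (with p < q) to q − p. For instance
  ∂[3,5] = [5] − [3].
The resulting 7×18 matrix has rank 6, and its Smith normal form has invariant factors (1,1,1,1,1,1).

The boundary map ∂_2: C_2 → C_1 sends each 2-simplex [p,q,r] to [q,r] − [p,r] + [p,q]. For instance
  ∂[3,4,5] = [4,5] − [3,5] + [3,4],
  ∂[1,4,5] = [4,5] − [1,5] + [1,4].
As a 18×12 matrix over Z this has rank 12, with invariant factors (1,1,1,1,1,1,1,1,1,1,1,2).

Computing H_k = (kernel of ∂_k) / (image of ∂_{k+1}):

  H_0: rank C_0 − rank ∂_1 = 7 − 6 = 1, and the invariant factors of ∂_1 are all 1, so H_0 = Z.
  H_1: rank ker ∂_1 − rank ∂_2 = (18 − 6) − 12 = 0, and ∂_2 has invariant factor 2 > 1, so H_1 = Z/2.
  H_2: rank ker ∂_2 − rank ∂_3 = (12 − 12) − 0 = 0, and there is no ∂_3, so H_2 = 0.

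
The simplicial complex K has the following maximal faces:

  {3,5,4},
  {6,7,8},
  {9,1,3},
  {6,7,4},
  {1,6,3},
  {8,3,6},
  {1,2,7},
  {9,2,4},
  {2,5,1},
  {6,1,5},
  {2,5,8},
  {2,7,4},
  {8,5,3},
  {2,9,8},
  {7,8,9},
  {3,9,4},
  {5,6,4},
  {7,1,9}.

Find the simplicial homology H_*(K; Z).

Take the total order 1 < 2 < 3 < 4 < 5 < 6 < 7 < 8 < 9 on the vertex set. Then K (dimension 2) consists of the simplices:

  0-simplices (9): [1], [2], [3], [4], [5], [6], [7], [8], [9]
  1-simplices (27): (27 of them)
  2-simplices (18): [1,2,5], [1,2,7], [1,3,6], [1,3,9], [1,5,6], [1,7,9], [2,4,7], [2,4,9], [2,5,8], [2,8,9], [3,4,5], [3,4,9], [3,5,8], [3,6,8], [4,5,6], [4,6,7], [6,7,8], [7,8,9]

Hence C_0 ≅ Z^9, C_1 ≅ Z^27, C_2 ≅ Z^18.

∂_1: C_1 → C_0 is given by ∂[p,q] = [q] − [p].
As a 9×27 matrix over Z this has rank 8, with invariant factors (1,1,1,1,1,1,1,1).

The boundary map ∂_2: C_2 → C_1 acts by ∂[p,q,r] = [q,r] − [p,r] + [p,q]. For instance
  ∂[4,6,7] = [6,7] − [4,7] + [4,6],
  ∂[1,2,5] = [2,5] − [1,5] + [1,2].
The 27×18 boundary matrix has rank 18 and Smith normal form diag(1,1,1,1,1,1,1,1,1,1,1,1,1,1,1,1,1,2).

From H_k ≅ ker(∂_k) / im(∂_{k+1}) we obtain:

  H_0: rank C_0 − rank ∂_1 = 9 − 8 = 1, and the invariant factors of ∂_1 are all 1, so H_0 ≅ Z.
  H_1: rank ker ∂_1 − rank ∂_2 = (27 − 8) − 18 = 1, and ∂_2 has invariant factor 2 > 1, so H_1 ≅ Z ⊕ Z/2.
  H_2: rank ker ∂_2 − rank ∂_3 = (18 − 18) − 0 = 0, and there is no ∂_3, so H_2 ≅ 0.

As a check, the Euler characteristic is 9 − 27 + 18 = 0, which agrees with 1 − 1 + 0 = 0.

H_0 ≅ Z,  H_1 ≅ Z ⊕ Z/2,  H_2 = 0.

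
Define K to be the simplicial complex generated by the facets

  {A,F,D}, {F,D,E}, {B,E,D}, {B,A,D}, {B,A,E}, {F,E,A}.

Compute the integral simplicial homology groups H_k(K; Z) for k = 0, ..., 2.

H_0 = Z,  H_1 = 0,  H_2 = Z.

Order the vertices as A < B < D < E < F. Listing each simplex with vertices in this order, K has dimension 2 with simplices:

  0-simplices (5): A, B, D, E, F
  1-simplices (9): AB, AD, AE, AF, BD, BE, DE, DF, EF
  2-simplices (6): ABD, ABE, ADF, AEF, BDE, DEF

giving chain groups C_0 ≅ Z^5, C_1 ≅ Z^9, C_2 ≅ Z^6.

Boundary ∂_1: C_1 → C_0 sends each edge [p,q] (with p < q) to q − p. For instance
  ∂AE = E − A.
The 5×9 boundary matrix has rank 4 and Smith normal form diag(1,1,1,1).

The boundary map ∂_2: C_2 → C_1 acts by ∂[p,q,r] = [q,r] − [p,r] + [p,q]. For instance
  ∂BDE = DE − BE + BD,
  ∂ADF = DF − AF + AD.
This gives a 9×6 integer matrix of rank 5; reducing to Smith normal form yields diagonal entries (1,1,1,1,1).

From H_k ≅ ker(∂_k) / im(∂_{k+1}) we obtain:

  H_0: rank C_0 − rank ∂_1 = 5 − 4 = 1, and the invariant factors of ∂_1 are all 1, so H_0 ≅ Z.
  H_1: rank ker ∂_1 − rank ∂_2 = (9 − 4) − 5 = 0, and the invariant factors of ∂_2 are all 1, so H_1 ≅ 0.
  H_2: rank ker ∂_2 − rank ∂_3 = (6 − 5) − 0 = 1, and there is no ∂_3, so H_2 ≅ Z.

As a check, the Euler characteristic is 5 − 9 + 6 = 2, which agrees with 1 − 0 + 1 = 2.
(K is a triangulation of the 2-sphere S^2.)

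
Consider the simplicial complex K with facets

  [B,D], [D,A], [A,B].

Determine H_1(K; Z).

Take the total order A < B < D on the vertex set. Then K (dimension 1) consists of the simplices:

  0-simplices (3): A, B, D
  1-simplices (3): AB, AD, BD

giving chain groups C_0 ≅ Z^3, C_1 ≅ Z^3.

Boundary ∂_1: C_1 → C_0 sends each edge [p,q] (with p < q) to q − p.
This gives a 3×3 integer matrix of rank 2; reducing to Smith normal form yields diagonal entries (1,1).

From H_k ≅ ker(∂_k) / im(∂_{k+1}) we obtain:

  H_1: rank ker ∂_1 − rank ∂_2 = (3 − 2) − 0 = 1, and there is no ∂_2, so H_1 = Z.

(K is a triangulation of the circle S^1.)

H_1 = Z.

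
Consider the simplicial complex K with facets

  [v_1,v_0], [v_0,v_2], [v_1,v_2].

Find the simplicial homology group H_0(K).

H_0 = Z.

Take the total order v_0 < v_1 < v_2 on the vertex set. Then K (dimension 1) consists of the simplices:

  0-simplices (3): [v_0], [v_1], [v_2]
  1-simplices (3): [v_0,v_1], [v_0,v_2], [v_1,v_2]

so the chain groups are C_0 ≅ Z^3, C_1 ≅ Z^3.

∂_1: C_1 → C_0 is given by ∂[p,q] = [q] − [p]. For instance
  ∂[v_0,v_2] = [v_2] − [v_0].
The 3×3 boundary matrix has rank 2 and Smith normal form diag(1,1).

From H_k ≅ ker(∂_k) / im(∂_{k+1}) we obtain:

  H_0: rank C_0 − rank ∂_1 = 3 − 2 = 1, and the invariant factors of ∂_1 are all 1, so H_0 ≅ Z.

(K is a triangulation of the circle S^1.)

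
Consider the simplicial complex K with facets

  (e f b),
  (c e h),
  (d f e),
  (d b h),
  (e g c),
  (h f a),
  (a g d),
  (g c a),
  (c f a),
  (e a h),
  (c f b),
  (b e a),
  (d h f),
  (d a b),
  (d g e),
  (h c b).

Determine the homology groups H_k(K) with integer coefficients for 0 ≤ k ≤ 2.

K has 8 vertices, 24 edges, 16 triangles.
rank ∂_0 = 0, rank ∂_1 = 7 ⇒ b_0 = 8 − 0 − 7 = 1; all invariant factors of ∂_1 are 1 so no torsion. So H_0 = Z.
rank ∂_1 = 7, rank ∂_2 = 15 ⇒ b_1 = 24 − 7 − 15 = 2; all invariant factors of ∂_2 are 1 so no torsion. So H_1 = Z^2.
rank ∂_2 = 15, rank ∂_3 = 0 ⇒ b_2 = 16 − 15 − 0 = 1. So H_2 = Z.

H_0 ≅ Z,  H_1 ≅ Z^2,  H_2 ≅ Z.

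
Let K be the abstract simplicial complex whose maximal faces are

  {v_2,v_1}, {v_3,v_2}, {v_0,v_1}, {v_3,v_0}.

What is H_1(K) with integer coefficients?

H_1 ≅ Z.

K has 4 vertices, 4 edges.
rank ∂_1 = 3, rank ∂_2 = 0 ⇒ b_1 = 4 − 3 − 0 = 1. So H_1 ≅ Z.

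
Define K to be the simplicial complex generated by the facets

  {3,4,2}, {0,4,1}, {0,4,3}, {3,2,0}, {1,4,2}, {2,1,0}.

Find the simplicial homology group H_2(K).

K has 5 vertices, 9 edges, 6 triangles.
rank ∂_2 = 5, rank ∂_3 = 0 ⇒ b_2 = 6 − 5 − 0 = 1. So H_2 ≅ Z.

H_2 = Z.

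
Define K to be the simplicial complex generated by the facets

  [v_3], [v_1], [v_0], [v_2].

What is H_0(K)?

We work with the vertex ordering v_0 < v_1 < v_2 < v_3. The simplices of K, each written with vertices in increasing order, are:

  0-simplices (4): [v_0], [v_1], [v_2], [v_3]

giving chain groups C_0 ≅ Z^4.

Now H_k = ker ∂_k / im ∂_{k+1}, so:

  H_0: rank C_0 − rank ∂_1 = 4 − 0 = 4, and there is no ∂_1, so H_0 ≅ Z^4.

(K is a triangulation of a set of 4 points.)

H_0 ≅ Z^4.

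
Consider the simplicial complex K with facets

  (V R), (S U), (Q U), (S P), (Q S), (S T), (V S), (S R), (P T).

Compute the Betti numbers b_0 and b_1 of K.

Fix the vertex order P < Q < R < S < T < U < V and write every simplex with vertices in increasing order. Then dim K = 1 and the simplices of K are:

  0-simplices (7): P, Q, R, S, T, U, V
  1-simplices (9): PS, PT, QS, QU, RS, RV, ST, SU, SV

giving chain groups C_0 ≅ Z^7, C_1 ≅ Z^9.

Boundary ∂_1: C_1 → C_0 maps an edge to its endpoints' difference, ∂[p,q] = q − p.
The resulting 7×9 matrix has rank 6, and its Smith normal form has invariant factors (1,1,1,1,1,1).

Now H_k = ker ∂_k / im ∂_{k+1}, so:

  H_0: rank C_0 − rank ∂_1 = 7 − 6 = 1, and the invariant factors of ∂_1 are all 1, so H_0 = Z.
  H_1: rank ker ∂_1 − rank ∂_2 = (9 − 6) − 0 = 3, and there is no ∂_2, so H_1 = Z^3.

Hence the Betti numbers are b_0 = 1, b_1 = 3.

b_0 = 1, b_1 = 3.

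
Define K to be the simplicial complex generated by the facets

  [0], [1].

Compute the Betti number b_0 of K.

b_0 = 2.

Take the total order 0 < 1 on the vertex set. Then K (dimension 0) consists of the simplices:

  0-simplices (2): [0], [1]

giving chain groups C_0 ≅ Z^2.

Reading off H_k = ker ∂_k / im ∂_{k+1}:

  H_0: rank C_0 − rank ∂_1 = 2 − 0 = 2, and there is no ∂_1, so H_0 = Z^2.

(K is a triangulation of a set of 2 points.)

Hence the Betti numbers are b_0 = 2.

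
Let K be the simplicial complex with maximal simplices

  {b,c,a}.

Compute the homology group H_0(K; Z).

Take the total order a < b < c on the vertex set. Then K (dimension 2) consists of the simplices:

  0-simplices (3): a, b, c
  1-simplices (3): ab, ac, bc
  2-simplices (1): abc

Hence C_0 ≅ Z^3, C_1 ≅ Z^3, C_2 ≅ Z^1.

Boundary ∂_1: C_1 → C_0 maps an edge to its endpoints' difference, ∂[p,q] = q − p. For instance
  ∂ab = b − a.
The 3×3 boundary matrix has rank 2 and Smith normal form diag(1,1).

The boundary map ∂_2: C_2 → C_1 sends each 2-simplex [p,q,r] to [q,r] − [p,r] + [p,q]. For instance
  ∂abc = bc − ac + ab.
This gives a 3×1 integer matrix of rank 1; reducing to Smith normal form yields diagonal entries (1).

From H_k ≅ ker(∂_k) / im(∂_{k+1}) we obtain:

  H_0: rank C_0 − rank ∂_1 = 3 − 2 = 1, and the invariant factors of ∂_1 are all 1, so H_0 ≅ Z.

H_0 = Z.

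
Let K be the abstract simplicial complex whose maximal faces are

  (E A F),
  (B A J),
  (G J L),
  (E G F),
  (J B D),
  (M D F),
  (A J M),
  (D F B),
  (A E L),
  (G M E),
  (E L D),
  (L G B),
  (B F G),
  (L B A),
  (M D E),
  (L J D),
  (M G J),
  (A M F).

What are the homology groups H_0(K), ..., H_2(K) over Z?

Take the total order A < B < D < E < F < G < J < L < M on the vertex set. Then K (dimension 2) consists of the simplices:

  0-simplices (9): A, B, D, E, F, G, J, L, M
  1-simplices (27): AB, AE, AF, AJ, AL, AM, BD, BF, BG, BJ, BL, DE, DF, DJ, DL, DM, EF, EG, EL, EM, FG, FM, GJ, GL, GM, JL, JM
  2-simplices (18): ABJ, ABL, AEF, AEL, AFM, AJM, BDF, BDJ, BFG, BGL, DEL, DEM, DFM, DJL, EFG, EGM, GJL, GJM

giving chain groups C_0 ≅ Z^9, C_1 ≅ Z^27, C_2 ≅ Z^18.

Boundary ∂_1: C_1 → C_0 is given by ∂[p,q] = [q] − [p].
The resulting 9×27 matrix has rank 8, and its Smith normal form has invariant factors (1,1,1,1,1,1,1,1).

∂_2: C_2 → C_1 maps a triangle to the signed sum of its edges. For instance
  ∂BGL = GL − BL + BG,
  ∂BFG = FG − BG + BF.
The 27×18 boundary matrix has rank 18 and Smith normal form diag(1,1,1,1,1,1,1,1,1,1,1,1,1,1,1,1,1,2).

Reading off H_k = ker ∂_k / im ∂_{k+1}:

  H_0: rank C_0 − rank ∂_1 = 9 − 8 = 1, and the invariant factors of ∂_1 are all 1, so H_0 = Z.
  H_1: rank ker ∂_1 − rank ∂_2 = (27 − 8) − 18 = 1, and ∂_2 has invariant factor 2 > 1, so H_1 = Z × Z/2.
  H_2: rank ker ∂_2 − rank ∂_3 = (18 − 18) − 0 = 0, and there is no ∂_3, so H_2 = 0.

H_0 ≅ Z,  H_1 ≅ Z × Z/2,  H_2 = 0.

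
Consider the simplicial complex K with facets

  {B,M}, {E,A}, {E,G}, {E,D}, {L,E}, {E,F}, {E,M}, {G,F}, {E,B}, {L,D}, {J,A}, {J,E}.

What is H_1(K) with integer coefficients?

Take the total order A < B < D < E < F < G < J < L < M on the vertex set. Then K (dimension 1) consists of the simplices:

  0-simplices (9): A, B, D, E, F, G, J, L, M
  1-simplices (12): AE, AJ, BE, BM, DE, DL, EF, EG, EJ, EL, EM, FG

so the chain groups are C_0 ≅ Z^9, C_1 ≅ Z^12.

∂_1: C_1 → C_0 maps an edge to its endpoints' difference, ∂[p,q] = q − p.
This gives a 9×12 integer matrix of rank 8; reducing to Smith normal form yields diagonal entries (1,1,1,1,1,1,1,1).

From H_k ≅ ker(∂_k) / im(∂_{k+1}) we obtain:

  H_1: rank ker ∂_1 − rank ∂_2 = (12 − 8) − 0 = 4, and there is no ∂_2, so H_1 = Z^4.

(K is a triangulation of a wedge of 4 circles.)

H_1 = Z^4.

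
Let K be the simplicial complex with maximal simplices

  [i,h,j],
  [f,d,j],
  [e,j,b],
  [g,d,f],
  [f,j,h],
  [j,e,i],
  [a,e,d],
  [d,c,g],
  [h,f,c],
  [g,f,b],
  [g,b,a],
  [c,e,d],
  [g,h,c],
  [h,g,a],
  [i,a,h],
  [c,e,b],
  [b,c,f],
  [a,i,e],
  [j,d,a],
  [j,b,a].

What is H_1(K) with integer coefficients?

Order the vertices as a < b < c < d < e < f < g < h < i < j. Listing each simplex with vertices in this order, K has dimension 2 with simplices:

  0-simplices (10): a, b, c, d, e, f, g, h, i, j
  1-simplices (30): ab, ad, ae, ag, ah, ai, aj, bc, be, bf, bg, bj, cd, ce, cf, cg, ch, de, df, dg, dj, ei, ej, fg, fh, fj, gh, hi, hj, ij
  2-simplices (20): abg, abj, ade, adj, aei, agh, ahi, bce, bcf, bej, bfg, cde, cdg, cfh, cgh, dfg, dfj, eij, fhj, hij

Hence C_0 ≅ Z^10, C_1 ≅ Z^30, C_2 ≅ Z^20.

The boundary map ∂_1: C_1 → C_0 maps an edge to its endpoints' difference, ∂[p,q] = q − p. For instance
  ∂bj = j − b.
The resulting 10×30 matrix has rank 9, and its Smith normal form has invariant factors (1,1,1,1,1,1,1,1,1).

∂_2: C_2 → C_1 acts by ∂[p,q,r] = [q,r] − [p,r] + [p,q]. For instance
  ∂bce = ce − be + bc,
  ∂cde = de − ce + cd.
This gives a 30×20 integer matrix of rank 20; reducing to Smith normal form yields diagonal entries (1,1,1,1,1,1,1,1,1,1,1,1,1,1,1,1,1,1,1,2).

Reading off H_k = ker ∂_k / im ∂_{k+1}:

  H_1: rank ker ∂_1 − rank ∂_2 = (30 − 9) − 20 = 1, and ∂_2 has invariant factor 2 > 1, so H_1 = Z ⊕ Z/2.

H_1 ≅ Z ⊕ Z/2.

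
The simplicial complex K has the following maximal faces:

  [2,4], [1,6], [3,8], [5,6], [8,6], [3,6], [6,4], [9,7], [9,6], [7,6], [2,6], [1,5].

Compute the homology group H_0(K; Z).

We work with the vertex ordering 1 < 2 < 3 < 4 < 5 < 6 < 7 < 8 < 9. The simplices of K, each written with vertices in increasing order, are:

  0-simplices (9): [1], [2], [3], [4], [5], [6], [7], [8], [9]
  1-simplices (12): [1,5], [1,6], [2,4], [2,6], [3,6], [3,8], [4,6], [5,6], [6,7], [6,8], [6,9], [7,9]

giving chain groups C_0 ≅ Z^9, C_1 ≅ Z^12.

Boundary ∂_1: C_1 → C_0 sends each edge [p,q] (with p < q) to q − p. For instance
  ∂[3,6] = [6] − [3].
The resulting 9×12 matrix has rank 8, and its Smith normal form has invariant factors (1,1,1,1,1,1,1,1).

Computing H_k = (kernel of ∂_k) / (image of ∂_{k+1}):

  H_0: rank C_0 − rank ∂_1 = 9 − 8 = 1, and the invariant factors of ∂_1 are all 1, so H_0 ≅ Z.

(K is a triangulation of a wedge of 4 circles.)

H_0 = Z.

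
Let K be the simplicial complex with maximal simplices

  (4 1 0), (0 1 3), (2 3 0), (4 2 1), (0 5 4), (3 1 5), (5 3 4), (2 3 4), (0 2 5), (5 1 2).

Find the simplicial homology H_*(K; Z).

We work with the vertex ordering 0 < 1 < 2 < 3 < 4 < 5. The simplices of K, each written with vertices in increasing order, are:

  0-simplices (6): [0], [1], [2], [3], [4], [5]
  1-simplices (15): [0,1], [0,2], [0,3], [0,4], [0,5], [1,2], [1,3], [1,4], [1,5], [2,3], [2,4], [2,5], [3,4], [3,5], [4,5]
  2-simplices (10): [0,1,3], [0,1,4], [0,2,3], [0,2,5], [0,4,5], [1,2,4], [1,2,5], [1,3,5], [2,3,4], [3,4,5]

so the chain groups are C_0 ≅ Z^6, C_1 ≅ Z^15, C_2 ≅ Z^10.

The boundary map ∂_1: C_1 → C_0 is given by ∂[p,q] = [q] − [p]. For instance
  ∂[2,4] = [4] − [2].
This gives a 6×15 integer matrix of rank 5; reducing to Smith normal form yields diagonal entries (1,1,1,1,1).

The boundary map ∂_2: C_2 → C_1 acts by ∂[p,q,r] = [q,r] − [p,r] + [p,q]. For instance
  ∂[1,3,5] = [3,5] − [1,5] + [1,3],
  ∂[0,1,4] = [1,4] − [0,4] + [0,1].
The resulting 15×10 matrix has rank 10, and its Smith normal form has invariant factors (1,1,1,1,1,1,1,1,1,2).

From H_k ≅ ker(∂_k) / im(∂_{k+1}) we obtain:

  H_0: rank C_0 − rank ∂_1 = 6 − 5 = 1, and the invariant factors of ∂_1 are all 1, so H_0 ≅ Z.
  H_1: rank ker ∂_1 − rank ∂_2 = (15 − 5) − 10 = 0, and ∂_2 has invariant factor 2 > 1, so H_1 ≅ Z/2.
  H_2: rank ker ∂_2 − rank ∂_3 = (10 − 10) − 0 = 0, and there is no ∂_3, so H_2 ≅ 0.

H_0 ≅ Z,  H_1 ≅ Z/2,  H_2 = 0.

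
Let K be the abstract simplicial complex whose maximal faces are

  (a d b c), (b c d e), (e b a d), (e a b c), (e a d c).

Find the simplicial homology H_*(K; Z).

Take the total order a < b < c < d < e on the vertex set. Then K (dimension 3) consists of the simplices:

  0-simplices (5): a, b, c, d, e
  1-simplices (10): ab, ac, ad, ae, bc, bd, be, cd, ce, de
  2-simplices (10): abc, abd, abe, acd, ace, ade, bcd, bce, bde, cde
  3-simplices (5): abcd, abce, abde, acde, bcde

giving chain groups C_0 ≅ Z^5, C_1 ≅ Z^10, C_2 ≅ Z^10, C_3 ≅ Z^5.

The boundary map ∂_1: C_1 → C_0 is given by ∂[p,q] = [q] − [p]. For instance
  ∂cd = d − c.
The resulting 5×10 matrix has rank 4, and its Smith normal form has invariant factors (1,1,1,1).

∂_2: C_2 → C_1 acts by ∂[p,q,r] = [q,r] − [p,r] + [p,q]. For instance
  ∂cde = de − ce + cd,
  ∂ade = de − ae + ad.
This gives a 10×10 integer matrix of rank 6; reducing to Smith normal form yields diagonal entries (1,1,1,1,1,1).

∂_3: C_3 → C_2 sends each 3-simplex σ to the alternating sum Σ_i (−1)^i (σ with its i-th vertex removed). For instance
  ∂abde = bde − ade + abe − abd,
  ∂bcde = cde − bde + bce − bcd.
The 10×5 boundary matrix has rank 4 and Smith normal form diag(1,1,1,1).

Computing H_k = (kernel of ∂_k) / (image of ∂_{k+1}):

  H_0: rank C_0 − rank ∂_1 = 5 − 4 = 1, and the invariant factors of ∂_1 are all 1, so H_0 ≅ Z.
  H_1: rank ker ∂_1 − rank ∂_2 = (10 − 4) − 6 = 0, and the invariant factors of ∂_2 are all 1, so H_1 ≅ 0.
  H_2: rank ker ∂_2 − rank ∂_3 = (10 − 6) − 4 = 0, and the invariant factors of ∂_3 are all 1, so H_2 ≅ 0.
  H_3: rank ker ∂_3 − rank ∂_4 = (5 − 4) − 0 = 1, and there is no ∂_4, so H_3 ≅ Z.

(K is a triangulation of the 3-sphere S^3.)

H_0 = Z,  H_1 = 0,  H_2 = 0,  H_3 = Z.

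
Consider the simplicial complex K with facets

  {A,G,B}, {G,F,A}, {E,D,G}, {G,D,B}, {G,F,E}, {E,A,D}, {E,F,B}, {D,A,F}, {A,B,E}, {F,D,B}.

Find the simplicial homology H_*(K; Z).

Order the vertices as A < B < D < E < F < G. Listing each simplex with vertices in this order, K has dimension 2 with simplices:

  0-simplices (6): A, B, D, E, F, G
  1-simplices (15): AB, AD, AE, AF, AG, BD, BE, BF, BG, DE, DF, DG, EF, EG, FG
  2-simplices (10): ABE, ABG, ADE, ADF, AFG, BDF, BDG, BEF, DEG, EFG

giving chain groups C_0 ≅ Z^6, C_1 ≅ Z^15, C_2 ≅ Z^10.

Boundary ∂_1: C_1 → C_0 maps an edge to its endpoints' difference, ∂[p,q] = q − p.
The resulting 6×15 matrix has rank 5, and its Smith normal form has invariant factors (1,1,1,1,1).

∂_2: C_2 → C_1 acts by ∂[p,q,r] = [q,r] − [p,r] + [p,q]. For instance
  ∂EFG = FG − EG + EF,
  ∂BEF = EF − BF + BE.
This gives a 15×10 integer matrix of rank 10; reducing to Smith normal form yields diagonal entries (1,1,1,1,1,1,1,1,1,2).

From H_k ≅ ker(∂_k) / im(∂_{k+1}) we obtain:

  H_0: rank C_0 − rank ∂_1 = 6 − 5 = 1, and the invariant factors of ∂_1 are all 1, so H_0 = Z.
  H_1: rank ker ∂_1 − rank ∂_2 = (15 − 5) − 10 = 0, and ∂_2 has invariant factor 2 > 1, so H_1 = Z/2.
  H_2: rank ker ∂_2 − rank ∂_3 = (10 − 10) − 0 = 0, and there is no ∂_3, so H_2 = 0.

(K is a triangulation of the real projective plane RP^2.)

H_0 = Z,  H_1 = Z/2,  H_2 = 0.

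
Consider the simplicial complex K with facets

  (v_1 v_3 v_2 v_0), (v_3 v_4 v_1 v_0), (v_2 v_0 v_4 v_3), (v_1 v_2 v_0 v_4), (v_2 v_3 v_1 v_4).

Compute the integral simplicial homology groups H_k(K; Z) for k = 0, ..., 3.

Order the vertices as v_0 < v_1 < v_2 < v_3 < v_4. Listing each simplex with vertices in this order, K has dimension 3 with simplices:

  0-simplices (5): [v_0], [v_1], [v_2], [v_3], [v_4]
  1-simplices (10): [v_0,v_1], [v_0,v_2], [v_0,v_3], [v_0,v_4], [v_1,v_2], [v_1,v_3], [v_1,v_4], [v_2,v_3], [v_2,v_4], [v_3,v_4]
  2-simplices (10): [v_0,v_1,v_2], [v_0,v_1,v_3], [v_0,v_1,v_4], [v_0,v_2,v_3], [v_0,v_2,v_4], [v_0,v_3,v_4], [v_1,v_2,v_3], [v_1,v_2,v_4], [v_1,v_3,v_4], [v_2,v_3,v_4]
  3-simplices (5): [v_0,v_1,v_2,v_3], [v_0,v_1,v_2,v_4], [v_0,v_1,v_3,v_4], [v_0,v_2,v_3,v_4], [v_1,v_2,v_3,v_4]

giving chain groups C_0 ≅ Z^5, C_1 ≅ Z^10, C_2 ≅ Z^10, C_3 ≅ Z^5.

The boundary map ∂_1: C_1 → C_0 maps an edge to its endpoints' difference, ∂[p,q] = q − p.
This gives a 5×10 integer matrix of rank 4; reducing to Smith normal form yields diagonal entries (1,1,1,1).

Boundary ∂_2: C_2 → C_1 acts by ∂[p,q,r] = [q,r] − [p,r] + [p,q]. For instance
  ∂[v_1,v_3,v_4] = [v_3,v_4] − [v_1,v_4] + [v_1,v_3],
  ∂[v_0,v_1,v_3] = [v_1,v_3] − [v_0,v_3] + [v_0,v_1].
The 10×10 boundary matrix has rank 6 and Smith normal form diag(1,1,1,1,1,1).

The boundary map ∂_3: C_3 → C_2 sends each 3-simplex σ to the alternating sum Σ_i (−1)^i (σ with its i-th vertex removed). For instance
  ∂[v_0,v_1,v_2,v_4] = [v_1,v_2,v_4] − [v_0,v_2,v_4] + [v_0,v_1,v_4] − [v_0,v_1,v_2],
  ∂[v_1,v_2,v_3,v_4] = [v_2,v_3,v_4] − [v_1,v_3,v_4] + [v_1,v_2,v_4] − [v_1,v_2,v_3].
The 10×5 boundary matrix has rank 4 and Smith normal form diag(1,1,1,1).

From H_k ≅ ker(∂_k) / im(∂_{k+1}) we obtain:

  H_0: rank C_0 − rank ∂_1 = 5 − 4 = 1, and the invariant factors of ∂_1 are all 1, so H_0 ≅ Z.
  H_1: rank ker ∂_1 − rank ∂_2 = (10 − 4) − 6 = 0, and the invariant factors of ∂_2 are all 1, so H_1 ≅ 0.
  H_2: rank ker ∂_2 − rank ∂_3 = (10 − 6) − 4 = 0, and the invariant factors of ∂_3 are all 1, so H_2 ≅ 0.
  H_3: rank ker ∂_3 − rank ∂_4 = (5 − 4) − 0 = 1, and there is no ∂_4, so H_3 ≅ Z.

H_0 = Z,  H_1 = 0,  H_2 = 0,  H_3 = Z.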